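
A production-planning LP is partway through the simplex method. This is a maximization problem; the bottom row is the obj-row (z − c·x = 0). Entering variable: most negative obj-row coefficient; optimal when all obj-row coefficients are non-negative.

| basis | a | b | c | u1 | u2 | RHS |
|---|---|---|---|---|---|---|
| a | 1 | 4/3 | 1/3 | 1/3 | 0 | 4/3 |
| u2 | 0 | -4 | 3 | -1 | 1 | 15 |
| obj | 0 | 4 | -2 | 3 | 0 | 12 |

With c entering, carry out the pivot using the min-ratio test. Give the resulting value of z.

Ratio test on column c — row 1: (4/3)/(1/3) = 4; row 2: 15/3 = 5. Minimum is 4 at row 1 (a leaves); pivot element 1/3.
Pivot on row 1; the obj-row RHS becomes 12 − (-2)·4 = 20.

20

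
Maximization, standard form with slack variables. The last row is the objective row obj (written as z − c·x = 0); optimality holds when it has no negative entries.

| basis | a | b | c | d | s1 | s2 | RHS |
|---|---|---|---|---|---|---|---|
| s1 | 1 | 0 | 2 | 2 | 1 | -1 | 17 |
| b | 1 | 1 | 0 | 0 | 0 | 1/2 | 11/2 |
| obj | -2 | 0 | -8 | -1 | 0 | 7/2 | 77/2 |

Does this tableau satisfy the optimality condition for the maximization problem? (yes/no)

The obj-row has a negative entry -8 in column c, so it is not optimal.

no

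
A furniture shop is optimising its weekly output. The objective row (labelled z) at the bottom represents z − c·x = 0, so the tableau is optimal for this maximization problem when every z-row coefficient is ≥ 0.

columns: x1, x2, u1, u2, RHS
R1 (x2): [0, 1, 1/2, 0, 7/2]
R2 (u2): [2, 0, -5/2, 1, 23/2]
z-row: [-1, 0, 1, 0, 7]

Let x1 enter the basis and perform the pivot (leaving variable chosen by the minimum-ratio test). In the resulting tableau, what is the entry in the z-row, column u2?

Ratio test on column x1 — row 1: entry 0 ≤ 0; row 2: (23/2)/2 = 23/4. Minimum is 23/4 at row 2 (u2 leaves); pivot element 2.
Divide row 2 by 2; eliminate column x1 from the other rows.
z-row update in column u2: 0 − (-1)·(1/2) = 1/2.

1/2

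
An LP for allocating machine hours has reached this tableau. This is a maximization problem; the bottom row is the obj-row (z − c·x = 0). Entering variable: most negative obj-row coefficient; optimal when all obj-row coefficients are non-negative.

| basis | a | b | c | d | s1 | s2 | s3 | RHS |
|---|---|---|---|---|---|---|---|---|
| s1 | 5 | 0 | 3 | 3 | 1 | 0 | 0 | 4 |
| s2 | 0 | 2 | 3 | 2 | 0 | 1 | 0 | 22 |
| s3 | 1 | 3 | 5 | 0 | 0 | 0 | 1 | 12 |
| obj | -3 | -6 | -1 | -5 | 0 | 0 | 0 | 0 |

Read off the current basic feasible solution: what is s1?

4

s1 is basic (row 1); its value is the RHS of that row, 4.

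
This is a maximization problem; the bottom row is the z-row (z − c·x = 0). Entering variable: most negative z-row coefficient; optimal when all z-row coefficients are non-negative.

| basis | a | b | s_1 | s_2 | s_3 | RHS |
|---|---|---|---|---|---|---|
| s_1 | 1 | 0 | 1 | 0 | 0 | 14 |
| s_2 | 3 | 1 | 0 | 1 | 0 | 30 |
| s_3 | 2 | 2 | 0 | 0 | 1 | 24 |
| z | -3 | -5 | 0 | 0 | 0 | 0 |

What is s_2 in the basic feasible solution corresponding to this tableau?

s_2 is basic (row 2); its value is the RHS of that row, 30.

30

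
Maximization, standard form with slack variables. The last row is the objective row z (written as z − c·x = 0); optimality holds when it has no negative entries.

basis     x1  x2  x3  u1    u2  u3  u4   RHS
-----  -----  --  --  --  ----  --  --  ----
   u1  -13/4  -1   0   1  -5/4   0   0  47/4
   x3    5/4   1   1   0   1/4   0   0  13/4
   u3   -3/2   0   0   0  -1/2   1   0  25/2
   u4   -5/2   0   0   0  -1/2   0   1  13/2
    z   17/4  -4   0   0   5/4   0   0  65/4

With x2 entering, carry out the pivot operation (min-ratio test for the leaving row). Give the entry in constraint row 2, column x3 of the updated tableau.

1

Ratio test on column x2 — row 1: entry -1 ≤ 0; row 2: (13/4)/1 = 13/4; row 3: entry 0 ≤ 0; row 4: entry 0 ≤ 0. Minimum is 13/4 at row 2 (x3 leaves); pivot element 1.
Divide row 2 by 1; eliminate column x2 from the other rows.
In the new row 2, the x3 entry is the old entry divided by the pivot: 1/1 = 1.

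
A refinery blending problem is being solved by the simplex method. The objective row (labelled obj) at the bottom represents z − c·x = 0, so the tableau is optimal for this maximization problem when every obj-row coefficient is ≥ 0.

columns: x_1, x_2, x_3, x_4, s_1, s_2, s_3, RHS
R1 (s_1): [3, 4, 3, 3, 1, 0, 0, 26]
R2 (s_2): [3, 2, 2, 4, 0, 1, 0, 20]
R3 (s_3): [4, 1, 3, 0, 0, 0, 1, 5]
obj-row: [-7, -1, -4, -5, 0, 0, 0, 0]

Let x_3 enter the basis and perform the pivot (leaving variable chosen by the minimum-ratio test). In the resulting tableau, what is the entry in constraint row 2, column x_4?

4

Ratio test on column x_3 — row 1: 26/3 = 26/3; row 2: 20/2 = 10; row 3: 5/3 = 5/3. Minimum is 5/3 at row 3 (s_3 leaves); pivot element 3.
Divide row 3 by 3; eliminate column x_3 from the other rows.
Row 2 update in column x_4: 4 − 2·0 = 4.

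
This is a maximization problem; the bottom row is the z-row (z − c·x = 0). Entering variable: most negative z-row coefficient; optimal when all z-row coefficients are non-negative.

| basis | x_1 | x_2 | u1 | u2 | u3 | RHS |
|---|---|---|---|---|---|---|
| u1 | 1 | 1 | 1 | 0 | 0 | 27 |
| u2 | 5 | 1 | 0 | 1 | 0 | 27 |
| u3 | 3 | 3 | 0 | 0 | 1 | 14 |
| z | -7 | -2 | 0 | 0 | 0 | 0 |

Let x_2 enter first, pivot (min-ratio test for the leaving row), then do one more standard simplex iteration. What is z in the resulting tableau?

98/3

Ratio test on column x_2 — row 1: 27/1 = 27; row 2: 27/1 = 27; row 3: 14/3 = 14/3. Minimum is 14/3 at row 3 (u3 leaves); pivot element 3.
Pivot on row 3; the z-row RHS becomes 0 − (-2)·(14/3) = 28/3.
Next entering variable (most negative z-row entry -5): x_1.
Ratio test on column x_1 — row 1: entry 0 ≤ 0; row 2: (67/3)/4 = 67/12; row 3: (14/3)/1 = 14/3. Minimum is 14/3 at row 3 (x_2 leaves); pivot element 1.
After the second pivot the z-row RHS is 28/3 − (-5)·(14/3) = 98/3.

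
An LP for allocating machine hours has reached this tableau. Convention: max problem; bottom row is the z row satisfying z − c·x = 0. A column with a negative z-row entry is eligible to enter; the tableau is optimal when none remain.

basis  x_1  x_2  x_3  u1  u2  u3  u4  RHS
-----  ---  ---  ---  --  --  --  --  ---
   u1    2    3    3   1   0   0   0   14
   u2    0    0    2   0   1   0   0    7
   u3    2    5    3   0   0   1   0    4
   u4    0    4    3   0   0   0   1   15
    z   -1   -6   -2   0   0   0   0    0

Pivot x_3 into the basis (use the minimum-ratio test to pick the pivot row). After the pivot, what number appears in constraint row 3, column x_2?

Ratio test on column x_3 — row 1: 14/3 = 14/3; row 2: 7/2 = 7/2; row 3: 4/3 = 4/3; row 4: 15/3 = 5. Minimum is 4/3 at row 3 (u3 leaves); pivot element 3.
Divide row 3 by 3; eliminate column x_3 from the other rows.
In the new row 3, the x_2 entry is the old entry divided by the pivot: 5/3 = 5/3.

5/3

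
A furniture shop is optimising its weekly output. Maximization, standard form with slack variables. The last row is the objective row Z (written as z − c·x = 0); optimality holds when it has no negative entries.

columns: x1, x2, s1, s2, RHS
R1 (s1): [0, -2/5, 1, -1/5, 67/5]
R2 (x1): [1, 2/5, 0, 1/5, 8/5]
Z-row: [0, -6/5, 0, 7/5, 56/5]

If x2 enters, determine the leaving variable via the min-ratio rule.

x1

Column x2 entries and ratios — s1: -2/5 ≤ 0, skip; x1: (8/5)/(2/5) = 4.
Smallest ratio is 4 in the row of x1, so x1 leaves.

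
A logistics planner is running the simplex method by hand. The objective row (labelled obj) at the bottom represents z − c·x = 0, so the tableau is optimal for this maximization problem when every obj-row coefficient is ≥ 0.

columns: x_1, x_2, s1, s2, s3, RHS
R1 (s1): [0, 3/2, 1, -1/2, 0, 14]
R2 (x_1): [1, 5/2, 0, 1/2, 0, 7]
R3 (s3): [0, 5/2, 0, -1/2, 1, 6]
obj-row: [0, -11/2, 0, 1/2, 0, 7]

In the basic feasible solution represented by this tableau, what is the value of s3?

6

s3 is basic (row 3); its value is the RHS of that row, 6.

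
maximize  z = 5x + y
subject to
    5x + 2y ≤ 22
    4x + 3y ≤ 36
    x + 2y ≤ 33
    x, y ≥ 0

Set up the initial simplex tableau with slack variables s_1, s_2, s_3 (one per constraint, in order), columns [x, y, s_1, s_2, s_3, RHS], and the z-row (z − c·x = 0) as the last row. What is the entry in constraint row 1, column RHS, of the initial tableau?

22

The RHS of constraint 1 is b_1 = 22.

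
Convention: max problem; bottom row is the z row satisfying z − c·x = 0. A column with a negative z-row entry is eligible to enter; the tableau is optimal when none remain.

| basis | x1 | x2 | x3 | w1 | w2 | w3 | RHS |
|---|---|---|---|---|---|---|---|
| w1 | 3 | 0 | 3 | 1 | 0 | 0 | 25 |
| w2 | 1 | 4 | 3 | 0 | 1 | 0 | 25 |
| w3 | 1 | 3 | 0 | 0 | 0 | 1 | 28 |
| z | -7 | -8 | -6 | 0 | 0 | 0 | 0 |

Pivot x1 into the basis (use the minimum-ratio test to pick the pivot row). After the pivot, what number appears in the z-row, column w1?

Ratio test on column x1 — row 1: 25/3 = 25/3; row 2: 25/1 = 25; row 3: 28/1 = 28. Minimum is 25/3 at row 1 (w1 leaves); pivot element 3.
Divide row 1 by 3; eliminate column x1 from the other rows.
z-row update in column w1: 0 − (-7)·(1/3) = 7/3.

7/3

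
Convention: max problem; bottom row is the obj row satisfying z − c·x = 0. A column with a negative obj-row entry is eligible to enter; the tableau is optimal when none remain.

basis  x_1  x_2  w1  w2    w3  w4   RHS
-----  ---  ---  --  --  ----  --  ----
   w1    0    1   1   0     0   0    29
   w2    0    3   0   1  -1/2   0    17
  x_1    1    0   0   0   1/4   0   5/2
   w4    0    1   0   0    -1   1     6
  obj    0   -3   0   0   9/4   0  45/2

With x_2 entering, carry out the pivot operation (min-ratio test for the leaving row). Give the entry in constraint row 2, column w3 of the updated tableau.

Ratio test on column x_2 — row 1: 29/1 = 29; row 2: 17/3 = 17/3; row 3: entry 0 ≤ 0; row 4: 6/1 = 6. Minimum is 17/3 at row 2 (w2 leaves); pivot element 3.
Divide row 2 by 3; eliminate column x_2 from the other rows.
In the new row 2, the w3 entry is the old entry divided by the pivot: (-1/2)/3 = -1/6.

-1/6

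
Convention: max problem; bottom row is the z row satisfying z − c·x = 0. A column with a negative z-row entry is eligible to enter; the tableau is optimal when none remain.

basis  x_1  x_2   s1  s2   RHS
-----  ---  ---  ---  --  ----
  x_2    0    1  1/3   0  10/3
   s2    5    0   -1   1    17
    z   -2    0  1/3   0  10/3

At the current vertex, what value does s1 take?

s1 is not in the basis, so in the current basic feasible solution s1 = 0.

0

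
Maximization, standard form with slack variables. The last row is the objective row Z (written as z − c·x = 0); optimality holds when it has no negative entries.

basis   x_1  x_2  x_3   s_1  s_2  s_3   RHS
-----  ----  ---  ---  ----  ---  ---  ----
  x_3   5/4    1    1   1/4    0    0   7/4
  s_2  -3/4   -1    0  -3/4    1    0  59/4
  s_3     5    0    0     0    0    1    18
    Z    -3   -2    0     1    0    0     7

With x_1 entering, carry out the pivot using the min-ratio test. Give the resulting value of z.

56/5

Ratio test on column x_1 — row 1: (7/4)/(5/4) = 7/5; row 2: entry -3/4 ≤ 0; row 3: 18/5 = 18/5. Minimum is 7/5 at row 1 (x_3 leaves); pivot element 5/4.
Pivot on row 1; the Z-row RHS becomes 7 − (-3)·(7/5) = 56/5.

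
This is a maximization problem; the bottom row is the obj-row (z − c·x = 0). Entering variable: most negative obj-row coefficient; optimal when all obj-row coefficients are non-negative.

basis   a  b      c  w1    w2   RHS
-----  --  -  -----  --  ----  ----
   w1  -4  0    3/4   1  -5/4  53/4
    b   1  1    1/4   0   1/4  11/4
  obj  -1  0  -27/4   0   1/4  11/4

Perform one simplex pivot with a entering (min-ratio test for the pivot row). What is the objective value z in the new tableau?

11/2

Ratio test on column a — row 1: entry -4 ≤ 0; row 2: (11/4)/1 = 11/4. Minimum is 11/4 at row 2 (b leaves); pivot element 1.
Pivot on row 2; the obj-row RHS becomes 11/4 − (-1)·(11/4) = 11/2.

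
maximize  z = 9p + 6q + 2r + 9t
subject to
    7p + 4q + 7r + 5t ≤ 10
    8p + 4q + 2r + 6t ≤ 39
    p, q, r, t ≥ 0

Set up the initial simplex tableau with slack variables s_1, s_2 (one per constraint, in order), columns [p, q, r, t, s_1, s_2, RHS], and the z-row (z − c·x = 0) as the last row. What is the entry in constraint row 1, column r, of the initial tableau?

Constraint 1 has coefficient 7 on r.

7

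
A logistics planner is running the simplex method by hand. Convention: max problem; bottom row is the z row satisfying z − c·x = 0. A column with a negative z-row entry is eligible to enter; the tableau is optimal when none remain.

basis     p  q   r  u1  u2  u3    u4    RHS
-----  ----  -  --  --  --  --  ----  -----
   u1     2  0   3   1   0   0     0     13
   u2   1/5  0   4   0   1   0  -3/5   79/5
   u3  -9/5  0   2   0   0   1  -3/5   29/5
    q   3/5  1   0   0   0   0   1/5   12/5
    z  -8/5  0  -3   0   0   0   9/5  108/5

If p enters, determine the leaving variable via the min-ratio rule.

Column p entries and ratios — u1: 13/2 = 13/2; u2: (79/5)/(1/5) = 79; u3: -9/5 ≤ 0, skip; q: (12/5)/(3/5) = 4.
Smallest ratio is 4 in the row of q, so q leaves.

q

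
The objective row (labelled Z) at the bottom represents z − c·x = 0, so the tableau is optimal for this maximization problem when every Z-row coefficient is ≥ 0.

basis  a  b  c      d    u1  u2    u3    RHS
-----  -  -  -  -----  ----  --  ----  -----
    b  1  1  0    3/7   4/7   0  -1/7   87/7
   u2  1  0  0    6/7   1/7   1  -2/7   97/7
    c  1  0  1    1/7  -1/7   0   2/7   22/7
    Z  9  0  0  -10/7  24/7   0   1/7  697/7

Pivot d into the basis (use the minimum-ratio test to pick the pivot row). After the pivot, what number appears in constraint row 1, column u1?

1/2

Ratio test on column d — row 1: (87/7)/(3/7) = 29; row 2: (97/7)/(6/7) = 97/6; row 3: (22/7)/(1/7) = 22. Minimum is 97/6 at row 2 (u2 leaves); pivot element 6/7.
Divide row 2 by 6/7; eliminate column d from the other rows.
Row 1 update in column u1: 4/7 − (3/7)·(1/6) = 1/2.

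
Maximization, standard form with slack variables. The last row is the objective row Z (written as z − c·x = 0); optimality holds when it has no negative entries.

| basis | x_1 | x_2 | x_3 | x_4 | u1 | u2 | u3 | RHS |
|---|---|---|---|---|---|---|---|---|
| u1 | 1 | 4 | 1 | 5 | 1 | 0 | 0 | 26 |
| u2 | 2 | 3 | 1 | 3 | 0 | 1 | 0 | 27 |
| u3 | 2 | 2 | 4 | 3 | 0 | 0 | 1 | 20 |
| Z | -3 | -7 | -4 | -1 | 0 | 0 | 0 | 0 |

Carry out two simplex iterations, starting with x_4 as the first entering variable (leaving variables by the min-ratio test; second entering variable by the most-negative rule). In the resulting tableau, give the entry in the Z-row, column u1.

7/4

Ratio test on column x_4 — row 1: 26/5 = 26/5; row 2: 27/3 = 9; row 3: 20/3 = 20/3. Minimum is 26/5 at row 1 (u1 leaves); pivot element 5.
Divide row 1 by 5; eliminate column x_4 from the other rows.
Second iteration: most negative Z-row entry is -31/5 in column x_2, so x_2 enters.
Ratio test on column x_2 — row 1: (26/5)/(4/5) = 13/2; row 2: (57/5)/(3/5) = 19; row 3: entry -2/5 ≤ 0. Minimum is 13/2 at row 1 (x_4 leaves); pivot element 4/5.
Divide row 1 by 4/5; eliminate column x_2 from the other rows.
After both pivots, the entry at the Z-row, column u1 is 7/4.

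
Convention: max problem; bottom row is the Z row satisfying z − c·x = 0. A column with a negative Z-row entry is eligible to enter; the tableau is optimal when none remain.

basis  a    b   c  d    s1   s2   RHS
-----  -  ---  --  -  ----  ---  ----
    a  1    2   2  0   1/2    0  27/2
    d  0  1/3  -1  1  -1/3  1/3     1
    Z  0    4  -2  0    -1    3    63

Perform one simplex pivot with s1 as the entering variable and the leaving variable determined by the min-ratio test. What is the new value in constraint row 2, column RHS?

Ratio test on column s1 — row 1: (27/2)/(1/2) = 27; row 2: entry -1/3 ≤ 0. Minimum is 27 at row 1 (a leaves); pivot element 1/2.
Divide row 1 by 1/2; eliminate column s1 from the other rows.
Row 2 update in column RHS: 1 − (-1/3)·27 = 10.

10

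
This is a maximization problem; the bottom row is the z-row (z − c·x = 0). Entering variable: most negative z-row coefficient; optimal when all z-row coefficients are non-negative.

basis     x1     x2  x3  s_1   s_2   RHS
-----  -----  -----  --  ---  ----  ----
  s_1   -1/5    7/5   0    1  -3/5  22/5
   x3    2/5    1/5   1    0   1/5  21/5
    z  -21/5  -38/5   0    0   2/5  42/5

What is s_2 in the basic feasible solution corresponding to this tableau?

s_2 is not in the basis, so in the current basic feasible solution s_2 = 0.

0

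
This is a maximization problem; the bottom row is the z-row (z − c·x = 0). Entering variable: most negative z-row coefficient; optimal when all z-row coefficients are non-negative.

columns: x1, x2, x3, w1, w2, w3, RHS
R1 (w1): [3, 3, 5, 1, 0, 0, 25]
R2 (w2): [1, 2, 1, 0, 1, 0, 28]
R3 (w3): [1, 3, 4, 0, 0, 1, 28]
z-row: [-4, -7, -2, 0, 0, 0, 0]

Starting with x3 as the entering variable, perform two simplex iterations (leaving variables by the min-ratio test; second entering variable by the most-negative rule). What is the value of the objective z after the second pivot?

Ratio test on column x3 — row 1: 25/5 = 5; row 2: 28/1 = 28; row 3: 28/4 = 7. Minimum is 5 at row 1 (w1 leaves); pivot element 5.
Pivot on row 1; the z-row RHS becomes 0 − (-2)·5 = 10.
Next entering variable (most negative z-row entry -29/5): x2.
Ratio test on column x2 — row 1: 5/(3/5) = 25/3; row 2: 23/(7/5) = 115/7; row 3: 8/(3/5) = 40/3. Minimum is 25/3 at row 1 (x3 leaves); pivot element 3/5.
After the second pivot the z-row RHS is 10 − (-29/5)·(25/3) = 175/3.

175/3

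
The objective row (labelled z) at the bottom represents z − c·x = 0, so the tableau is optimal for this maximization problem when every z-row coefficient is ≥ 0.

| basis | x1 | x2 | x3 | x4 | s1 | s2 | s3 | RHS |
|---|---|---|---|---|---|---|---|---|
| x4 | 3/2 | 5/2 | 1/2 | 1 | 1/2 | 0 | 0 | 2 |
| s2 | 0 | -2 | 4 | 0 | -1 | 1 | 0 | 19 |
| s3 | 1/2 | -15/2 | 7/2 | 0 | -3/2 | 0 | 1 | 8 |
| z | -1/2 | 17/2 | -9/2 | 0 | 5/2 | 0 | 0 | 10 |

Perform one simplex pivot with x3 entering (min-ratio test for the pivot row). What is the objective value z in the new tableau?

142/7

Ratio test on column x3 — row 1: 2/(1/2) = 4; row 2: 19/4 = 19/4; row 3: 8/(7/2) = 16/7. Minimum is 16/7 at row 3 (s3 leaves); pivot element 7/2.
Pivot on row 3; the z-row RHS becomes 10 − (-9/2)·(16/7) = 142/7.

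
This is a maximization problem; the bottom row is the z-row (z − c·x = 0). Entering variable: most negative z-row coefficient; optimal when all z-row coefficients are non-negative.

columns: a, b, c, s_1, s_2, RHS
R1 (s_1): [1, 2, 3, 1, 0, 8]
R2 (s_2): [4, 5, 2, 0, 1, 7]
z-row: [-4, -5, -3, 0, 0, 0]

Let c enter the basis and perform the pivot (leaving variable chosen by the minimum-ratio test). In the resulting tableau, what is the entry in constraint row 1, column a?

1/3

Ratio test on column c — row 1: 8/3 = 8/3; row 2: 7/2 = 7/2. Minimum is 8/3 at row 1 (s_1 leaves); pivot element 3.
Divide row 1 by 3; eliminate column c from the other rows.
In the new row 1, the a entry is the old entry divided by the pivot: 1/3 = 1/3.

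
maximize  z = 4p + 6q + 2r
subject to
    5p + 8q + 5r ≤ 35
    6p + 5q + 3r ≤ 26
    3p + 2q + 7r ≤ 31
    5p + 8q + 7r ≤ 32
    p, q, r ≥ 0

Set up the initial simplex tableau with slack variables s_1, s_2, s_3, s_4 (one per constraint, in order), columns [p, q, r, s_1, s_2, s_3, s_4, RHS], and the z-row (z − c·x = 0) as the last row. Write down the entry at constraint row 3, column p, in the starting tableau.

3

Constraint 3 has coefficient 3 on p.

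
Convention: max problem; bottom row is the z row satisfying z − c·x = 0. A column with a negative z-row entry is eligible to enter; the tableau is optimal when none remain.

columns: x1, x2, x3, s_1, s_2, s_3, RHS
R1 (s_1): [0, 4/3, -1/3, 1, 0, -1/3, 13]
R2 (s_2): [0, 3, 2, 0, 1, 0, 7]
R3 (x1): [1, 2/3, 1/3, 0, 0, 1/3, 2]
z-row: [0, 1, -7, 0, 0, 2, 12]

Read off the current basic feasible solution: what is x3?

0

x3 is not in the basis, so in the current basic feasible solution x3 = 0.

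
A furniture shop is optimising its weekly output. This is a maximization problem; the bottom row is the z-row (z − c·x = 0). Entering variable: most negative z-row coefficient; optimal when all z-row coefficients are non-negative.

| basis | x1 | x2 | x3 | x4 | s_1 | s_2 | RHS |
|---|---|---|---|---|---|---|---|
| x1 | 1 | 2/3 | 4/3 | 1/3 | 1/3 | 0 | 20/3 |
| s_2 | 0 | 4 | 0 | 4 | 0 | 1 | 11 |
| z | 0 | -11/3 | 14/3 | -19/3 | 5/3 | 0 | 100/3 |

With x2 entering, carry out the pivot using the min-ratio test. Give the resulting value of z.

Ratio test on column x2 — row 1: (20/3)/(2/3) = 10; row 2: 11/4 = 11/4. Minimum is 11/4 at row 2 (s_2 leaves); pivot element 4.
Pivot on row 2; the z-row RHS becomes 100/3 − (-11/3)·(11/4) = 521/12.

521/12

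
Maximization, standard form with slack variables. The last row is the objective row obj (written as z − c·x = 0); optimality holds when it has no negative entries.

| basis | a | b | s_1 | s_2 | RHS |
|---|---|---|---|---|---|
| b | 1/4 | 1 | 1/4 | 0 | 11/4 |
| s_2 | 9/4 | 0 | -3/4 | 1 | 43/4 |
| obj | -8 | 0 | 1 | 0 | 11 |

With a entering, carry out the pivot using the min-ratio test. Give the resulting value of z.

443/9

Ratio test on column a — row 1: (11/4)/(1/4) = 11; row 2: (43/4)/(9/4) = 43/9. Minimum is 43/9 at row 2 (s_2 leaves); pivot element 9/4.
Pivot on row 2; the obj-row RHS becomes 11 − (-8)·(43/9) = 443/9.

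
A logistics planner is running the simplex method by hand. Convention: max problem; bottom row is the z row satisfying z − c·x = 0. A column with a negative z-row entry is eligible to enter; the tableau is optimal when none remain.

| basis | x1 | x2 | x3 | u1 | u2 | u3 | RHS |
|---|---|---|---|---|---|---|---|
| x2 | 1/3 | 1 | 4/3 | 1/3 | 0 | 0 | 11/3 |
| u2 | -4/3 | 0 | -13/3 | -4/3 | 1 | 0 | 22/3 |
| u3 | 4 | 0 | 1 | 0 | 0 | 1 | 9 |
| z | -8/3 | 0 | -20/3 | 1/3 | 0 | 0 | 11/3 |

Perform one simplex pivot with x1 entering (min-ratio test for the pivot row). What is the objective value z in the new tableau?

Ratio test on column x1 — row 1: (11/3)/(1/3) = 11; row 2: entry -4/3 ≤ 0; row 3: 9/4 = 9/4. Minimum is 9/4 at row 3 (u3 leaves); pivot element 4.
Pivot on row 3; the z-row RHS becomes 11/3 − (-8/3)·(9/4) = 29/3.

29/3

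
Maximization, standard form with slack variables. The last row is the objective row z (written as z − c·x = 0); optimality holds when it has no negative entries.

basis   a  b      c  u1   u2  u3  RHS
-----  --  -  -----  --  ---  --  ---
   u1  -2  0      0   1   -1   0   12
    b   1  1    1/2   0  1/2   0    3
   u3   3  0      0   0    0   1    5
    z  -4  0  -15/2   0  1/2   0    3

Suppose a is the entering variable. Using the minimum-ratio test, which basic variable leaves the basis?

u3

Column a entries and ratios — u1: -2 ≤ 0, skip; b: 3/1 = 3; u3: 5/3 = 5/3.
Smallest ratio is 5/3 in the row of u3, so u3 leaves.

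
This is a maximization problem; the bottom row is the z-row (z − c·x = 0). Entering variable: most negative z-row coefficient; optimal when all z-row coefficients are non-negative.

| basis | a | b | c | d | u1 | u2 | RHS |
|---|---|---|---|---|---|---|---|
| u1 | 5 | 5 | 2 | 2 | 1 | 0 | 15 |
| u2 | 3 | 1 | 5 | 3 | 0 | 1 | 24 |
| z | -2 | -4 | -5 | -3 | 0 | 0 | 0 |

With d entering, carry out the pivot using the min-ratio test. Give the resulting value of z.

Ratio test on column d — row 1: 15/2 = 15/2; row 2: 24/3 = 8. Minimum is 15/2 at row 1 (u1 leaves); pivot element 2.
Pivot on row 1; the z-row RHS becomes 0 − (-3)·(15/2) = 45/2.

45/2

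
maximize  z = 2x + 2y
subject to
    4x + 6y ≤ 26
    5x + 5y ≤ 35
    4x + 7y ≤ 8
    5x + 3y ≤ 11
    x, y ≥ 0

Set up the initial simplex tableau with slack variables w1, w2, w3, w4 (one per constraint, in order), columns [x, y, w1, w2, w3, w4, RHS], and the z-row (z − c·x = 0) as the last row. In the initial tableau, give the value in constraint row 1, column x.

Constraint 1 has coefficient 4 on x.

4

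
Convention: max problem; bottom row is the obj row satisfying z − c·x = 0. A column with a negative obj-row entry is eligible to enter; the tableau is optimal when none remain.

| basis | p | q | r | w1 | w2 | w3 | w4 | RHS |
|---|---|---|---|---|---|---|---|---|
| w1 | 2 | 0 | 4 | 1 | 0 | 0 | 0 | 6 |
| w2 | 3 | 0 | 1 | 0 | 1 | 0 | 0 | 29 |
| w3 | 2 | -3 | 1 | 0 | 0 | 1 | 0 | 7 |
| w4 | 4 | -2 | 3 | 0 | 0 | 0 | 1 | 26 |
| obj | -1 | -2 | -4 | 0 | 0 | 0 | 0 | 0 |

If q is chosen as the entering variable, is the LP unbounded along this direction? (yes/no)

yes

Every constraint-row entry in column q is ≤ 0, so increasing q is unbounded.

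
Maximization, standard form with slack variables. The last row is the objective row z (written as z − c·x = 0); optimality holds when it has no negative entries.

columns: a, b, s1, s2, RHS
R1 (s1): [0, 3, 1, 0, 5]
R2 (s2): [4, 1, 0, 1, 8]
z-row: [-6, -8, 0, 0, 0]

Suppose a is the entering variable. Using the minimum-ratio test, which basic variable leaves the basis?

Column a entries and ratios — s1: 0 ≤ 0, skip; s2: 8/4 = 2.
Smallest ratio is 2 in the row of s2, so s2 leaves.

s2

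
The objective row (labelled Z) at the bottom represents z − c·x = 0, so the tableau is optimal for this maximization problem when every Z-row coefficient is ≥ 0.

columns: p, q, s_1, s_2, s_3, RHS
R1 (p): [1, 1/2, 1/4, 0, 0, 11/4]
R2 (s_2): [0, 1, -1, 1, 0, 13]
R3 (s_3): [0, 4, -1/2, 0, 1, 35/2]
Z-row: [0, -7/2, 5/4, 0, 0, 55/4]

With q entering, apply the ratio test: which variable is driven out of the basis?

s_3

Column q entries and ratios — p: (11/4)/(1/2) = 11/2; s_2: 13/1 = 13; s_3: (35/2)/4 = 35/8.
Smallest ratio is 35/8 in the row of s_3, so s_3 leaves.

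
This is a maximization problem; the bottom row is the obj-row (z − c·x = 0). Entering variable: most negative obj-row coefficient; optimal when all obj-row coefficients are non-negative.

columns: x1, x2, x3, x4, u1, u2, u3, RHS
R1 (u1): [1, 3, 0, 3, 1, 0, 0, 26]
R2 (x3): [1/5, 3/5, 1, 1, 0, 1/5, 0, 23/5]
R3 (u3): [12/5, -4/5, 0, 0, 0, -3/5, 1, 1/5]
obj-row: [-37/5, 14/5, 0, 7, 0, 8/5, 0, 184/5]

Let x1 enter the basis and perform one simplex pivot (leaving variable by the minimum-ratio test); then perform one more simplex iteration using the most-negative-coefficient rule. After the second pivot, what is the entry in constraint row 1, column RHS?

Ratio test on column x1 — row 1: 26/1 = 26; row 2: (23/5)/(1/5) = 23; row 3: (1/5)/(12/5) = 1/12. Minimum is 1/12 at row 3 (u3 leaves); pivot element 12/5.
Divide row 3 by 12/5; eliminate column x1 from the other rows.
Second iteration: most negative obj-row entry is -1/4 in column u2, so u2 enters.
Ratio test on column u2 — row 1: (311/12)/(1/4) = 311/3; row 2: (55/12)/(1/4) = 55/3; row 3: entry -1/4 ≤ 0. Minimum is 55/3 at row 2 (x3 leaves); pivot element 1/4.
Divide row 2 by 1/4; eliminate column u2 from the other rows.
After both pivots, the entry at constraint row 1, column RHS is 64/3.

64/3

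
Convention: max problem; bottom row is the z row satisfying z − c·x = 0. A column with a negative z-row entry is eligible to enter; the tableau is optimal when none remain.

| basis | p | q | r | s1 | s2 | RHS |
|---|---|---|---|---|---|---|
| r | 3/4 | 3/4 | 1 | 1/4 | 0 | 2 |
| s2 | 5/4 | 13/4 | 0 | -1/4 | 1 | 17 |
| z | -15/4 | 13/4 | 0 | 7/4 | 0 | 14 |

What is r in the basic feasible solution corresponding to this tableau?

2

r is basic (row 1); its value is the RHS of that row, 2.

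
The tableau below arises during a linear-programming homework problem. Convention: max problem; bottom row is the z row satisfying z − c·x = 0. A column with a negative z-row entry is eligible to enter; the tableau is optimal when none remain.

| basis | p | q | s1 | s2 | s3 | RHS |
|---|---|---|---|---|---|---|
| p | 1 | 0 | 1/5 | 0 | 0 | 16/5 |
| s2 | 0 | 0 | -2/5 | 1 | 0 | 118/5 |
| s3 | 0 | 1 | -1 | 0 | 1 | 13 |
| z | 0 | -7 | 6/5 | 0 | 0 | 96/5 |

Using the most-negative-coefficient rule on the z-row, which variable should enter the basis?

Negative z-row entries: q: -7.
The most negative is -7 in column q, so q enters.

q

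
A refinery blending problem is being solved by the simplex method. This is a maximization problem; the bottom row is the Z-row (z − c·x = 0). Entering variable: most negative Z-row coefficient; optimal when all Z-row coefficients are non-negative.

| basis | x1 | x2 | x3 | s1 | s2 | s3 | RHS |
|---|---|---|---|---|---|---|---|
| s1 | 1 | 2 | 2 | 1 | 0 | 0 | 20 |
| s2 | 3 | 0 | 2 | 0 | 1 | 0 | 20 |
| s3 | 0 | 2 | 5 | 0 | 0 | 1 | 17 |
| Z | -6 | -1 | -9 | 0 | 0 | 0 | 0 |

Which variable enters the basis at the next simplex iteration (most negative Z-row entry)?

Negative Z-row entries: x1: -6, x2: -1, x3: -9.
The most negative is -9 in column x3, so x3 enters.

x3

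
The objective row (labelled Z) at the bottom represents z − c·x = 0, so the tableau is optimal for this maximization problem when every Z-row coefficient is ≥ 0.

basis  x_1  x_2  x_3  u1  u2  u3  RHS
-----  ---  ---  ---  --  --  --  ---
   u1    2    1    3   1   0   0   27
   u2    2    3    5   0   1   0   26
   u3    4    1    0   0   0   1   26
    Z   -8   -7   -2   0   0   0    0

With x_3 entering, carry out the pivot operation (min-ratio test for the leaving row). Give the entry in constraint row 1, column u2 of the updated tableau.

Ratio test on column x_3 — row 1: 27/3 = 9; row 2: 26/5 = 26/5; row 3: entry 0 ≤ 0. Minimum is 26/5 at row 2 (u2 leaves); pivot element 5.
Divide row 2 by 5; eliminate column x_3 from the other rows.
Row 1 update in column u2: 0 − 3·(1/5) = -3/5.

-3/5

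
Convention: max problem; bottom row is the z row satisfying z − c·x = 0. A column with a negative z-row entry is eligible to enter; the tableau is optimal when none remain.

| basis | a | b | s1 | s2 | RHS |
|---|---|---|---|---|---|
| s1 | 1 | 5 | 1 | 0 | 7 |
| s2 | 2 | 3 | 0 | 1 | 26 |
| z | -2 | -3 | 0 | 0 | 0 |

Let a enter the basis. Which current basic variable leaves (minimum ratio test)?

s1

Column a entries and ratios — s1: 7/1 = 7; s2: 26/2 = 13.
Smallest ratio is 7 in the row of s1, so s1 leaves.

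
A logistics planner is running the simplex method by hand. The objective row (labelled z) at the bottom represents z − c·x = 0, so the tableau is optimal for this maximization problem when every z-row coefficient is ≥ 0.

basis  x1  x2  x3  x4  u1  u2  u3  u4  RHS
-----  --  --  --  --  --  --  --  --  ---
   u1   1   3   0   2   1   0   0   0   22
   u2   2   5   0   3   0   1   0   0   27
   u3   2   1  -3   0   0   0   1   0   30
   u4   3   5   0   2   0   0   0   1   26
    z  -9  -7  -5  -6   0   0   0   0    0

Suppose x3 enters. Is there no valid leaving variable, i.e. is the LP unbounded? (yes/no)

Every constraint-row entry in column x3 is ≤ 0, so increasing x3 is unbounded.

yes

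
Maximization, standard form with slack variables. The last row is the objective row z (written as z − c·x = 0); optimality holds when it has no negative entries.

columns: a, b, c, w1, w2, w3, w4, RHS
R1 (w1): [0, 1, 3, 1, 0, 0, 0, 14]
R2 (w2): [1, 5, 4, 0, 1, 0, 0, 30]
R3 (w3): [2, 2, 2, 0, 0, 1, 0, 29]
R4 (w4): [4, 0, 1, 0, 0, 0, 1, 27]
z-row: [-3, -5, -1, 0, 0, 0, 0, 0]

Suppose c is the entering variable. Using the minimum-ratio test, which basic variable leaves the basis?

Column c entries and ratios — w1: 14/3 = 14/3; w2: 30/4 = 15/2; w3: 29/2 = 29/2; w4: 27/1 = 27.
Smallest ratio is 14/3 in the row of w1, so w1 leaves.

w1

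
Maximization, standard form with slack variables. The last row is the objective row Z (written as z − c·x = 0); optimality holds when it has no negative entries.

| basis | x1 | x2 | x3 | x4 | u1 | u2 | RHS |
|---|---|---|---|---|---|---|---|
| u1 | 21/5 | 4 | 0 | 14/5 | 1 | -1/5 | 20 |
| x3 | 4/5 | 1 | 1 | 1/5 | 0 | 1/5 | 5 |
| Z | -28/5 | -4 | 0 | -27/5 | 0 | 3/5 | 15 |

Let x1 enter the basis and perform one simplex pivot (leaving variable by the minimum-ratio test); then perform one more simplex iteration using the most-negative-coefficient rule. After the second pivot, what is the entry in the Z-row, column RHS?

Ratio test on column x1 — row 1: 20/(21/5) = 100/21; row 2: 5/(4/5) = 25/4. Minimum is 100/21 at row 1 (u1 leaves); pivot element 21/5.
Divide row 1 by 21/5; eliminate column x1 from the other rows.
Second iteration: most negative Z-row entry is -5/3 in column x4, so x4 enters.
Ratio test on column x4 — row 1: (100/21)/(2/3) = 50/7; row 2: entry -1/3 ≤ 0. Minimum is 50/7 at row 1 (x1 leaves); pivot element 2/3.
Divide row 1 by 2/3; eliminate column x4 from the other rows.
After both pivots, the entry at the Z-row, column RHS is 375/7.

375/7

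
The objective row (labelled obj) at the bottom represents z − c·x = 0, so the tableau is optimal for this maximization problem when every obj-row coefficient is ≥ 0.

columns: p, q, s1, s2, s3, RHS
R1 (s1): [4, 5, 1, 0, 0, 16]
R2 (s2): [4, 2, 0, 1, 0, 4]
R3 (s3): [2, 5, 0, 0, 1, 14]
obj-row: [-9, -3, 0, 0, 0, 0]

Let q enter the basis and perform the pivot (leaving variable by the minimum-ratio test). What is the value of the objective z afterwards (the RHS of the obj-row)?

Ratio test on column q — row 1: 16/5 = 16/5; row 2: 4/2 = 2; row 3: 14/5 = 14/5. Minimum is 2 at row 2 (s2 leaves); pivot element 2.
Pivot on row 2; the obj-row RHS becomes 0 − (-3)·2 = 6.

6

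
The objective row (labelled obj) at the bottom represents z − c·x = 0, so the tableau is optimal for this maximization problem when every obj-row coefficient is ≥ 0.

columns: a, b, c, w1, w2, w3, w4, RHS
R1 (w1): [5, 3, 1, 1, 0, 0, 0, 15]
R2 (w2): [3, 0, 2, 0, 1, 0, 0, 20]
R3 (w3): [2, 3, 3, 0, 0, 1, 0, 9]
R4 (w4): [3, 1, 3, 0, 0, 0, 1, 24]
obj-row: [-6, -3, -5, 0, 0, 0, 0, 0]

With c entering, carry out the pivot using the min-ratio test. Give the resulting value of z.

Ratio test on column c — row 1: 15/1 = 15; row 2: 20/2 = 10; row 3: 9/3 = 3; row 4: 24/3 = 8. Minimum is 3 at row 3 (w3 leaves); pivot element 3.
Pivot on row 3; the obj-row RHS becomes 0 − (-5)·3 = 15.

15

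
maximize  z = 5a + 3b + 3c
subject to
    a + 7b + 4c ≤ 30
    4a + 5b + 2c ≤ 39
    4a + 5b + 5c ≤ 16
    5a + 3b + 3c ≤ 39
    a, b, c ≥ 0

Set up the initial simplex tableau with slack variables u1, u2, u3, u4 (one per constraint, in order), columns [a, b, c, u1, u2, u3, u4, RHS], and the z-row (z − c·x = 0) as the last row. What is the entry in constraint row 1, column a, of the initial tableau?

Constraint 1 has coefficient 1 on a.

1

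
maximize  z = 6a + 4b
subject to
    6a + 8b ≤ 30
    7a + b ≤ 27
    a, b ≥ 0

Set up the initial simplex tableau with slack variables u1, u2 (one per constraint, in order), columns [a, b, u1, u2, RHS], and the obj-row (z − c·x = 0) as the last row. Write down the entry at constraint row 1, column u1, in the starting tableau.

Slack u1 belongs to constraint 1; its column is the unit vector e_1, so the entry in row 1 is 1.

1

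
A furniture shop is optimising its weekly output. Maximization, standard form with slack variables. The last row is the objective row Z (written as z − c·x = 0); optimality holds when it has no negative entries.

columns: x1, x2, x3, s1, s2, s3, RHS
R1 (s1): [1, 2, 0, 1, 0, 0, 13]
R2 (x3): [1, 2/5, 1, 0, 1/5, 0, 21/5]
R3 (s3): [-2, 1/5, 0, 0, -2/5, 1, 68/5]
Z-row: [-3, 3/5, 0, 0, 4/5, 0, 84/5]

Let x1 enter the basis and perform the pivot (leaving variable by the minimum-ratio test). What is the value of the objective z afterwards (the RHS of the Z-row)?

Ratio test on column x1 — row 1: 13/1 = 13; row 2: (21/5)/1 = 21/5; row 3: entry -2 ≤ 0. Minimum is 21/5 at row 2 (x3 leaves); pivot element 1.
Pivot on row 2; the Z-row RHS becomes 84/5 − (-3)·(21/5) = 147/5.

147/5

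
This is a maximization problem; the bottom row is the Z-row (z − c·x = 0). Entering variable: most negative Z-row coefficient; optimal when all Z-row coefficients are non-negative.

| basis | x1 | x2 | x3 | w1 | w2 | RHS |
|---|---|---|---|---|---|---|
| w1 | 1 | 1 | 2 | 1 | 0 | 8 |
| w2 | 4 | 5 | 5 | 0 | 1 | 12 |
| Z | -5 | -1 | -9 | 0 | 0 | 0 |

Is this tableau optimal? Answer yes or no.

The Z-row has a negative entry -9 in column x3, so it is not optimal.

no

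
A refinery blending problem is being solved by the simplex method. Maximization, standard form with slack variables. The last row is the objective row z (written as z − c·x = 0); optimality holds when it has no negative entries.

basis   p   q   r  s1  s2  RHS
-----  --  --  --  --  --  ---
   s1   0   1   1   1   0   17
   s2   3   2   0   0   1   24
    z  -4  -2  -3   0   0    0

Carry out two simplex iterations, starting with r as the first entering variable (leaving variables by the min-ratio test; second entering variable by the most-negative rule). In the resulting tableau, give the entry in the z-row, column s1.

Ratio test on column r — row 1: 17/1 = 17; row 2: entry 0 ≤ 0. Minimum is 17 at row 1 (s1 leaves); pivot element 1.
Divide row 1 by 1; eliminate column r from the other rows.
Second iteration: most negative z-row entry is -4 in column p, so p enters.
Ratio test on column p — row 1: entry 0 ≤ 0; row 2: 24/3 = 8. Minimum is 8 at row 2 (s2 leaves); pivot element 3.
Divide row 2 by 3; eliminate column p from the other rows.
After both pivots, the entry at the z-row, column s1 is 3.

3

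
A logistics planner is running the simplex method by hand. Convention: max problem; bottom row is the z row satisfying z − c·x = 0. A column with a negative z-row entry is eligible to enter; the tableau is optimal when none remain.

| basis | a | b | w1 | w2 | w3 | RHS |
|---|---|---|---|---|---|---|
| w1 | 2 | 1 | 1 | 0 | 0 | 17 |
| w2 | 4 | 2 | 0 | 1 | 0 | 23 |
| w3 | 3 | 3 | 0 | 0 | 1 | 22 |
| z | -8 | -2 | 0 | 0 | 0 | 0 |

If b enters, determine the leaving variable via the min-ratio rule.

Column b entries and ratios — w1: 17/1 = 17; w2: 23/2 = 23/2; w3: 22/3 = 22/3.
Smallest ratio is 22/3 in the row of w3, so w3 leaves.

w3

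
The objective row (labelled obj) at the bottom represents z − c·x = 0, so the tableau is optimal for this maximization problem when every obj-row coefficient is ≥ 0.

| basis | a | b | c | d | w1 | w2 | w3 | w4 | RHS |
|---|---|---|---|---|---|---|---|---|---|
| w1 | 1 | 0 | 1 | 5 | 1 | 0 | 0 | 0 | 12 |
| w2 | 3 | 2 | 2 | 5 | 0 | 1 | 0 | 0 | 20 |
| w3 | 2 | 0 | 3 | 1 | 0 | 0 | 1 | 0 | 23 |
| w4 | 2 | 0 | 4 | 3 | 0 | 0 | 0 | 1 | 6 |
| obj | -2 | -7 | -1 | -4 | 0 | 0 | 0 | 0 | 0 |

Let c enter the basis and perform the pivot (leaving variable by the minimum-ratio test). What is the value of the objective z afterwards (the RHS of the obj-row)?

Ratio test on column c — row 1: 12/1 = 12; row 2: 20/2 = 10; row 3: 23/3 = 23/3; row 4: 6/4 = 3/2. Minimum is 3/2 at row 4 (w4 leaves); pivot element 4.
Pivot on row 4; the obj-row RHS becomes 0 − (-1)·(3/2) = 3/2.

3/2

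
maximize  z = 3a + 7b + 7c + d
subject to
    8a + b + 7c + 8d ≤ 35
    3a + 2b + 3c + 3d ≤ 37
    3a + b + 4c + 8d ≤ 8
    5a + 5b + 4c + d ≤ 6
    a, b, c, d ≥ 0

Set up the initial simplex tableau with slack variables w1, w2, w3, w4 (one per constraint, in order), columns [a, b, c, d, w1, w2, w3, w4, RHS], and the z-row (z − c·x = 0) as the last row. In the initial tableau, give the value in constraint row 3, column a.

3

Constraint 3 has coefficient 3 on a.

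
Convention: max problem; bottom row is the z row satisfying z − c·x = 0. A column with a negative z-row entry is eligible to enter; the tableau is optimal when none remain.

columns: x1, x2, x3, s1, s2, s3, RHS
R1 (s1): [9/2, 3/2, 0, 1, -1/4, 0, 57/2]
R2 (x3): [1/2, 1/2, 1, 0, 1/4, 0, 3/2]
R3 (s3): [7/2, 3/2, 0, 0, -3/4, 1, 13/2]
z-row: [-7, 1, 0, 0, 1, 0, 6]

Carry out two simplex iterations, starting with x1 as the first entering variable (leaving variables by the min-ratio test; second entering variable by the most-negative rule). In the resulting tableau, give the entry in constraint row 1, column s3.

Ratio test on column x1 — row 1: (57/2)/(9/2) = 19/3; row 2: (3/2)/(1/2) = 3; row 3: (13/2)/(7/2) = 13/7. Minimum is 13/7 at row 3 (s3 leaves); pivot element 7/2.
Divide row 3 by 7/2; eliminate column x1 from the other rows.
Second iteration: most negative z-row entry is -1/2 in column s2, so s2 enters.
Ratio test on column s2 — row 1: (141/7)/(5/7) = 141/5; row 2: (4/7)/(5/14) = 8/5; row 3: entry -3/14 ≤ 0. Minimum is 8/5 at row 2 (x3 leaves); pivot element 5/14.
Divide row 2 by 5/14; eliminate column s2 from the other rows.
After both pivots, the entry at constraint row 1, column s3 is -1.

-1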